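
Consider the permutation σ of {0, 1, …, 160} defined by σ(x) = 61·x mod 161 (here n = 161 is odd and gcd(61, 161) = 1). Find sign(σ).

+1

Trace 33: π^k(33) = [33, 81, 111, 9, 66, 1, 61] for k=0..6.
π_61 has 5 disjoint cycles with lengths [66, 66, 22, 6, 1] on {0,…,160}.
With 5 cycles on 161 points, sign = (−1)^{161−5} = +1.
Zolotarev: (61|161) = +1, matching the cycle-count sign.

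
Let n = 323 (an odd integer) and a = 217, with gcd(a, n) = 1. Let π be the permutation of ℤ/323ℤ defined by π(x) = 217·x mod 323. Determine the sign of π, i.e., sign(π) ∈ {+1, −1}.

Trace 132: π^k(132) = [132, 220, 259, 1, 217, 254, 208] for k=0..6.
Decompose π into cycles: lengths [12, 12, 12, 12, 12, 12, 12, 12, 12, 12, 12, 12, 12, 12, 12, 12, 12, 12, 12, 12, 12, 12, 12, 12, 6, 6, 6, 4, 4, 4, 4, 1] (32 cycles, including the fixed point 0).
323 − 32 = 291 transpositions; sign(π) = (−1)^291 = -1.

-1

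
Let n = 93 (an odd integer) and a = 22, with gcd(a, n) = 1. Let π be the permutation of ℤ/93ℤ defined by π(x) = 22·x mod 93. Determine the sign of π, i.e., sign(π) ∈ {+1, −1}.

Start at x=13: 13 → 7 → 61 → 40 → 43 → 16 → 73 → … (one orbit).
The orbit structure of x ↦ 22x mod 93: 6 orbits of sizes [30, 30, 30, 1, 1, 1].
Σ(ℓ_i−1) = 93−6 = 87; sign = (−1)^87 = -1.
Zolotarev: (22|93) = -1, matching the cycle-count sign.

-1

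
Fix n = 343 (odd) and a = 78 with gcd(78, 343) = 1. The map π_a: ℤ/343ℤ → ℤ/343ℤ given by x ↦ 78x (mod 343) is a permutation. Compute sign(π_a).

+1

Trace 162: π^k(162) = [162, 288, 169, 148, 225, 57, 330] for k=0..6.
π_78 has 19 disjoint cycles with lengths [49, 49, 49, 49, 49, 49, 7, 7, 7, 7, 7, 7, 1, 1, 1, 1, 1, 1, 1] on {0,…,342}.
19 cycles on 343: each ℓ→(−1)^(ℓ−1), product (−1)^324 = +1.
Via Zolotarev, sign(π_{78}) = (78|343) = +1.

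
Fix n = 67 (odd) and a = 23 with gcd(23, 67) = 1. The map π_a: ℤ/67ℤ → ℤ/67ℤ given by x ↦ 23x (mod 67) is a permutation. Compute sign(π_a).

Trace 64: π^k(64) = [64, 65, 21, 14, 54, 36, 24] for k=0..6.
π_23 has 3 disjoint cycles with lengths [33, 33, 1] on {0,…,66}.
With 3 cycles on 67 points, sign = (−1)^{67−3} = +1.
(23|67)_J = +1 (Zolotarev's lemma cross-check).

+1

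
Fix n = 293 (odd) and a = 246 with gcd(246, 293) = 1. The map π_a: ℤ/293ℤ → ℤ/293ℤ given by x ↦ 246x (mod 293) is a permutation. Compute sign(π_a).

-1

Orbit of 194 under x↦246x: [194, 258, 180, 37, 19, 279, 72]… (length divides ord_293(246)).
The orbit structure of x ↦ 246x mod 293: 2 orbits of sizes [292, 1].
Σ(ℓ_i−1) = 293−2 = 291; sign = (−1)^291 = -1.
Zolotarev: (246|293) = -1, matching the cycle-count sign.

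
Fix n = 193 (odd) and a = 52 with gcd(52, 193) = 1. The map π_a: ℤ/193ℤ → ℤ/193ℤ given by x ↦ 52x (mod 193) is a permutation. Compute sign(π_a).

Orbit of 68 under x↦52x: [68, 62, 136, 124, 79, 55, 158]… (length divides ord_193(52)).
Cycle lengths of π_52 on ℤ/193ℤ: [192, 1]; 2 cycles in total.
n − c = 193 − 2 = 191; sign = (−1)^191 = -1.
Via Zolotarev, sign(π_{52}) = (52|193) = -1.

-1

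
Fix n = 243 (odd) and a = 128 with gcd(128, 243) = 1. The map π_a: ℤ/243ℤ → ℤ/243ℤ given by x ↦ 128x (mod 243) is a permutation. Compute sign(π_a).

Start at x=151: 151 → 131 → 1 → 128 → 103 → 62 → 160 → … (one orbit).
Decompose π into cycles: lengths [162, 54, 18, 6, 2, 1] (6 cycles, including the fixed point 0).
243 − 6 = 237 transpositions; sign(π) = (−1)^237 = -1.

-1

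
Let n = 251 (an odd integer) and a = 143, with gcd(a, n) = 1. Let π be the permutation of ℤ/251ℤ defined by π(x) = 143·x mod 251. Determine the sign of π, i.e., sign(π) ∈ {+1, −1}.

Trace 214: π^k(214) = [214, 231, 152, 150, 115, 130, 16] for k=0..6.
The orbit structure of x ↦ 143x mod 251: 2 orbits of sizes [250, 1].
n − c = 251 − 2 = 249; sign = (−1)^249 = -1.

-1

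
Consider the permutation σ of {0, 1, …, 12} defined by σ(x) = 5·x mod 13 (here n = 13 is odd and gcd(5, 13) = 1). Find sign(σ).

-1

Trace 8: π^k(8) = [8, 1, 5, 12] for k=0..3.
Cycle lengths of π_5 on ℤ/13ℤ: [4, 4, 4, 1]; 4 cycles in total.
Σ(ℓ_i−1) = 13−4 = 9; sign = (−1)^9 = -1.
Via Zolotarev, sign(π_{5}) = (5|13) = -1.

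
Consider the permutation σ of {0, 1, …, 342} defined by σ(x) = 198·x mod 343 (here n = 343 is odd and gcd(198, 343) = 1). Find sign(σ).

Trace 333: π^k(333) = [333, 78, 9, 67, 232, 317, 340] for k=0..6.
Decompose π into cycles: lengths [147, 147, 21, 21, 3, 3, 1] (7 cycles, including the fixed point 0).
n − c = 343 − 7 = 336; sign = (−1)^336 = +1.
Zolotarev: (198|343) = +1, matching the cycle-count sign.

+1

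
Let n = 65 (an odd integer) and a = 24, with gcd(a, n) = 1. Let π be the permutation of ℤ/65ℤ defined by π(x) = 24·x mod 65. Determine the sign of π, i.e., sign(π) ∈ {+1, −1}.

Start at x=56: 56 → 44 → 16 → 59 → 51 → 54 → 61 → … (one orbit).
8 cycles of lengths [12, 12, 12, 12, 12, 2, 2, 1].
n − c = 65 − 8 = 57; sign = (−1)^57 = -1.
(24|65)_J = -1 (Zolotarev's lemma cross-check).

-1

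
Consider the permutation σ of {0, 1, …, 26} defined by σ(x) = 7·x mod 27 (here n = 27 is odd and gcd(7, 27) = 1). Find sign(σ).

+1

Trace 16: π^k(16) = [16, 4, 1, 7, 22, 19, 25] for k=0..6.
Cycle lengths of π_7 on ℤ/27ℤ: [9, 9, 3, 3, 1, 1, 1]; 7 cycles in total.
Σ(ℓ_i−1) = 27−7 = 20; sign = (−1)^20 = +1.
Via Zolotarev, sign(π_{7}) = (7|27) = +1.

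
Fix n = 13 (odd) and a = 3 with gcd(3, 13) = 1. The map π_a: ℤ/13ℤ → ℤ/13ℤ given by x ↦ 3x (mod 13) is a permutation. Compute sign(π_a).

+1

Orbit of 9 under x↦3x: [9, 1, 3]… (length divides ord_13(3)).
5 cycles of lengths [3, 3, 3, 3, 1].
With 5 cycles on 13 points, sign = (−1)^{13−5} = +1.
Zolotarev: (3|13) = +1, matching the cycle-count sign.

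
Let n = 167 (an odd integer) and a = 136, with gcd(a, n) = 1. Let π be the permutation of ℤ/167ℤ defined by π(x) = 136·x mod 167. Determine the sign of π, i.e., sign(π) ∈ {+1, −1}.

Orbit of 98 under x↦136x: [98, 135, 157, 143, 76, 149, 57]… (length divides ord_167(136)).
Decompose π into cycles: lengths [166, 1] (2 cycles, including the fixed point 0).
With 2 cycles on 167 points, sign = (−1)^{167−2} = -1.
The Jacobi symbol (136|167) = -1 (Zolotarev) agrees.

-1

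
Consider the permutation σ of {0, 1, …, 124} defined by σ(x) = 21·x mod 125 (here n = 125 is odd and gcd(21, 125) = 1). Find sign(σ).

+1

Start at x=6: 6 → 1 → 21 → 66 → 11 → 106 → 101 → … (one orbit).
Cycle lengths of π_21 on ℤ/125ℤ: [25, 25, 25, 25, 5, 5, 5, 5, 1, 1, 1, 1, 1]; 13 cycles in total.
13 cycles on 125: each ℓ→(−1)^(ℓ−1), product (−1)^112 = +1.
Zolotarev: (21|125) = +1, matching the cycle-count sign.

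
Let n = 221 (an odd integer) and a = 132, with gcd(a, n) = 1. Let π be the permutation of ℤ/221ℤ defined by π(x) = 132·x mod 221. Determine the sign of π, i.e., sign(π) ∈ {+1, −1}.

-1

Trace 186: π^k(186) = [186, 21, 120, 149, 220, 89, 35] for k=0..6.
The orbit structure of x ↦ 132x mod 221: 22 orbits of sizes [12, 12, 12, 12, 12, 12, 12, 12, 12, 12, 12, 12, 12, 12, 12, 12, 12, 4, 4, 4, 4, 1].
Σ(ℓ_i−1) = 221−22 = 199; sign = (−1)^199 = -1.
Via Zolotarev, sign(π_{132}) = (132|221) = -1.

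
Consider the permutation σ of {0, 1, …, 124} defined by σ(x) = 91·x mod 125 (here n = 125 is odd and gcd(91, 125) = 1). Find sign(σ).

Start at x=121: 121 → 11 → 1 → 91 → 31 → 71 → 86 → … (one orbit).
Cycle type of π: 25×4 + 5×4 + 1×5; total 13 cycles.
125 − 13 = 112 transpositions; sign(π) = (−1)^112 = +1.
(91|125)_J = +1 (Zolotarev's lemma cross-check).

+1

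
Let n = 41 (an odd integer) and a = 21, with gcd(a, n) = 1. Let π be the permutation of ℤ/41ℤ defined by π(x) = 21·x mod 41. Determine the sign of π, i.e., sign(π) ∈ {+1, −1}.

Start at x=36: 36 → 18 → 9 → 25 → 33 → 37 → 39 → … (one orbit).
The orbit structure of x ↦ 21x mod 41: 3 orbits of sizes [20, 20, 1].
With 3 cycles on 41 points, sign = (−1)^{41−3} = +1.

+1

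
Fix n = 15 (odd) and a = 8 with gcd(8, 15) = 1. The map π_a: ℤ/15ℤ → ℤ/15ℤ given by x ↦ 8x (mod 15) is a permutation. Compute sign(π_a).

+1

Start at x=1: 1 → 8 → 4 → 2 → 1 (one orbit).
Decompose π into cycles: lengths [4, 4, 4, 2, 1] (5 cycles, including the fixed point 0).
Σ(ℓ_i−1) = 15−5 = 10; sign = (−1)^10 = +1.
Via Zolotarev, sign(π_{8}) = (8|15) = +1.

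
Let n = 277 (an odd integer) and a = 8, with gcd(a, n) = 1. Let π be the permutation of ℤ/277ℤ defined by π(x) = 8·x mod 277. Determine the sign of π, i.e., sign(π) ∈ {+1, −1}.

Orbit of 4 under x↦8x: [4, 32, 256, 109, 41, 51, 131]… (length divides ord_277(8)).
The orbit structure of x ↦ 8x mod 277: 4 orbits of sizes [92, 92, 92, 1].
sign(π) = (−1)^{n − #cycles} = (−1)^{277−4} = (−1)^273 = -1.
Zolotarev: (8|277) = -1, matching the cycle-count sign.

-1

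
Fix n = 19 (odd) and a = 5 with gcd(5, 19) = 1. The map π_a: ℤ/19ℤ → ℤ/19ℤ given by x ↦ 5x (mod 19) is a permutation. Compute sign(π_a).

Trace 1: π^k(1) = [1, 5, 6, 11, 17, 9, 7] for k=0..6.
3 cycles of lengths [9, 9, 1].
sign(π) = (−1)^{n − #cycles} = (−1)^{19−3} = (−1)^16 = +1.

+1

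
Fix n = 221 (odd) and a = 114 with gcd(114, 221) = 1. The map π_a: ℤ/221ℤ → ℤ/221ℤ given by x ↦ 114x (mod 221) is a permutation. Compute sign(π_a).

-1

Orbit of 1 under x↦114x: [1, 114, 178, 181, 81, 173, 53]… (length divides ord_221(114)).
π_114 has 8 disjoint cycles with lengths [48, 48, 48, 48, 16, 6, 6, 1] on {0,…,220}.
With 8 cycles on 221 points, sign = (−1)^{221−8} = -1.
Check: (114/221) = -1 by Zolotarev.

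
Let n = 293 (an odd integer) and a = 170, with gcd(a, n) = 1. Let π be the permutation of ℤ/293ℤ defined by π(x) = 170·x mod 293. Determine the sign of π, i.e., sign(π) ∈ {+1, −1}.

+1

Start at x=109: 109 → 71 → 57 → 21 → 54 → 97 → 82 → … (one orbit).
π_170 has 3 disjoint cycles with lengths [146, 146, 1] on {0,…,292}.
293 − 3 = 290 transpositions; sign(π) = (−1)^290 = +1.
Zolotarev: (170|293) = +1, matching the cycle-count sign.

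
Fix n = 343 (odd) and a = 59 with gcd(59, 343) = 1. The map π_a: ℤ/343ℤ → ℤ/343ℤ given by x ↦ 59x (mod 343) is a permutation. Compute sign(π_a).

-1

Orbit of 139 under x↦59x: [139, 312, 229, 134, 17, 317, 181]… (length divides ord_343(59)).
4 cycles of lengths [294, 42, 6, 1].
Σ(ℓ_i−1) = 343−4 = 339; sign = (−1)^339 = -1.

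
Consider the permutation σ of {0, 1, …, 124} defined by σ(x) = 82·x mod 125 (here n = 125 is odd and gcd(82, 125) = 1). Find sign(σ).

-1

Trace 99: π^k(99) = [99, 118, 51, 57, 49, 18, 101] for k=0..6.
Cycle lengths of π_82 on ℤ/125ℤ: [20, 20, 20, 20, 20, 4, 4, 4, 4, 4, 4, 1]; 12 cycles in total.
With 12 cycles on 125 points, sign = (−1)^{125−12} = -1.
(82|125)_J = -1 (Zolotarev's lemma cross-check).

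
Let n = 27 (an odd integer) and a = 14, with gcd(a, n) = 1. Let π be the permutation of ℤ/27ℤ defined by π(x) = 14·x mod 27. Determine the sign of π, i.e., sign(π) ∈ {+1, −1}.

-1

Orbit of 26 under x↦14x: [26, 13, 20, 10, 5, 16, 8]… (length divides ord_27(14)).
4 cycles of lengths [18, 6, 2, 1].
27 − 4 = 23 transpositions; sign(π) = (−1)^23 = -1.
Via Zolotarev, sign(π_{14}) = (14|27) = -1.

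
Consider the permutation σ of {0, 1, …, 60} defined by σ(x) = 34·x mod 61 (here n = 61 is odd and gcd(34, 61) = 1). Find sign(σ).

Orbit of 20 under x↦34x: [20, 9, 1, 34, 58]… (length divides ord_61(34)).
Cycle lengths of π_34 on ℤ/61ℤ: [5, 5, 5, 5, 5, 5, 5, 5, 5, 5, 5, 5, 1]; 13 cycles in total.
With 13 cycles on 61 points, sign = (−1)^{61−13} = +1.

+1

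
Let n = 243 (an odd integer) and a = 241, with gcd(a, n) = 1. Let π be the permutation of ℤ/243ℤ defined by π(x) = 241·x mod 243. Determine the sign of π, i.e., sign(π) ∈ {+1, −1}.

Start at x=139: 139 → 208 → 70 → 103 → 37 → 169 → 148 → … (one orbit).
11 cycles of lengths [81, 81, 27, 27, 9, 9, 3, 3, 1, 1, 1].
11 cycles on 243: each ℓ→(−1)^(ℓ−1), product (−1)^232 = +1.
Via Zolotarev, sign(π_{241}) = (241|243) = +1.

+1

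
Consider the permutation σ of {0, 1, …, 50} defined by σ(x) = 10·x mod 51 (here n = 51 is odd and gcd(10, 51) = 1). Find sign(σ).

Trace 16: π^k(16) = [16, 7, 19, 37, 13, 28, 25] for k=0..6.
Cycle type of π: 16×3 + 1×3; total 6 cycles.
51 − 6 = 45 transpositions; sign(π) = (−1)^45 = -1.
Check: (10/51) = -1 by Zolotarev.

-1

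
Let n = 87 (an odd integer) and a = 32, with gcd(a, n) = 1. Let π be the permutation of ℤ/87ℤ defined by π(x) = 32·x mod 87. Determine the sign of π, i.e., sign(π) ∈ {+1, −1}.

+1

Trace 49: π^k(49) = [49, 2, 64, 47, 25, 17, 22] for k=0..6.
Cycle type of π: 28×3 + 2 + 1; total 5 cycles.
5 cycles on 87: each ℓ→(−1)^(ℓ−1), product (−1)^82 = +1.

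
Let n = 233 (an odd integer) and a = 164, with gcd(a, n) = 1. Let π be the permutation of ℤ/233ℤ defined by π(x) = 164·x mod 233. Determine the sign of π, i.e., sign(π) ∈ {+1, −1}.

-1

Orbit of 43 under x↦164x: [43, 62, 149, 204, 137, 100, 90]… (length divides ord_233(164)).
Decompose π into cycles: lengths [232, 1] (2 cycles, including the fixed point 0).
Σ(ℓ_i−1) = 233−2 = 231; sign = (−1)^231 = -1.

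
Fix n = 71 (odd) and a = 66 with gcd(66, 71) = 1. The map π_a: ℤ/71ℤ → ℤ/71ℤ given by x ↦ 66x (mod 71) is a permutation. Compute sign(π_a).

-1

Start at x=57: 57 → 70 → 5 → 46 → 54 → 14 → 1 → … (one orbit).
Cycle lengths of π_66 on ℤ/71ℤ: [10, 10, 10, 10, 10, 10, 10, 1]; 8 cycles in total.
71 − 8 = 63 transpositions; sign(π) = (−1)^63 = -1.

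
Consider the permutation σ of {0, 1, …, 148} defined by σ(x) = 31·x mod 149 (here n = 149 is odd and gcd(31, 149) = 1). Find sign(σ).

Orbit of 39 under x↦31x: [39, 17, 80, 96, 145, 25, 30]… (length divides ord_149(31)).
Cycle type of π: 37×4 + 1; total 5 cycles.
5 cycles on 149: each ℓ→(−1)^(ℓ−1), product (−1)^144 = +1.
(31|149)_J = +1 (Zolotarev's lemma cross-check).

+1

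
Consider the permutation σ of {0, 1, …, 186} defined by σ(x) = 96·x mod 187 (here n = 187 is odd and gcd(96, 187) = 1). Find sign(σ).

Start at x=96: 96 → 53 → 39 → 4 → 10 → 25 → 156 → … (one orbit).
π_96 has 5 disjoint cycles with lengths [80, 80, 16, 10, 1] on {0,…,186}.
187 − 5 = 182 transpositions; sign(π) = (−1)^182 = +1.
Check: (96/187) = +1 by Zolotarev.

+1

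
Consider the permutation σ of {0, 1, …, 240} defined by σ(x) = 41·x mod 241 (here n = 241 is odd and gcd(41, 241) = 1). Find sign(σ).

Start at x=30: 30 → 25 → 61 → 91 → 116 → 177 → 27 → … (one orbit).
Cycle lengths of π_41 on ℤ/241ℤ: [40, 40, 40, 40, 40, 40, 1]; 7 cycles in total.
n − c = 241 − 7 = 234; sign = (−1)^234 = +1.

+1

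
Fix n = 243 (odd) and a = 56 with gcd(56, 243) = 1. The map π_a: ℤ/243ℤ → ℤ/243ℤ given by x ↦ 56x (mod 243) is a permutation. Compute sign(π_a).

Trace 115: π^k(115) = [115, 122, 28, 110, 85, 143, 232] for k=0..6.
π_56 has 6 disjoint cycles with lengths [162, 54, 18, 6, 2, 1] on {0,…,242}.
6 cycles on 243: each ℓ→(−1)^(ℓ−1), product (−1)^237 = -1.
Zolotarev: (56|243) = -1, matching the cycle-count sign.

-1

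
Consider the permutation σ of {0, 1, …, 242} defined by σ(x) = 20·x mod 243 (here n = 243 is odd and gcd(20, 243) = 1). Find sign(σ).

-1

Start at x=41: 41 → 91 → 119 → 193 → 215 → 169 → 221 → … (one orbit).
Cycle lengths of π_20 on ℤ/243ℤ: [162, 54, 18, 6, 2, 1]; 6 cycles in total.
Σ(ℓ_i−1) = 243−6 = 237; sign = (−1)^237 = -1.
Check: (20/243) = -1 by Zolotarev.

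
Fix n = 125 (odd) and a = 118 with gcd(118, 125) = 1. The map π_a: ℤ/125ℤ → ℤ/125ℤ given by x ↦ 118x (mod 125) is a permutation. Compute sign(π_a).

-1

Orbit of 49 under x↦118x: [49, 32, 26, 68, 24, 82, 51]… (length divides ord_125(118)).
π_118 has 12 disjoint cycles with lengths [20, 20, 20, 20, 20, 4, 4, 4, 4, 4, 4, 1] on {0,…,124}.
125 − 12 = 113 transpositions; sign(π) = (−1)^113 = -1.
The Jacobi symbol (118|125) = -1 (Zolotarev) agrees.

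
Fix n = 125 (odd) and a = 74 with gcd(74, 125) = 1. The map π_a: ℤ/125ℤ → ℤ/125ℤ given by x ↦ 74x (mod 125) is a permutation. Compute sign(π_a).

+1

Orbit of 74 under x↦74x: [74, 101, 99, 76, 124, 51, 24]… (length divides ord_125(74)).
The orbit structure of x ↦ 74x mod 125: 23 orbits of sizes [10, 10, 10, 10, 10, 10, 10, 10, 10, 10, 2, 2, 2, 2, 2, 2, 2, 2, 2, 2, 2, 2, 1].
23 cycles on 125: each ℓ→(−1)^(ℓ−1), product (−1)^102 = +1.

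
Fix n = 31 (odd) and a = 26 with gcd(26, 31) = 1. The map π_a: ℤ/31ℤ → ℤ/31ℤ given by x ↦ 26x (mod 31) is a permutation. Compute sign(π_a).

-1

Trace 1: π^k(1) = [1, 26, 25, 30, 5, 6] for k=0..5.
π_26 has 6 disjoint cycles with lengths [6, 6, 6, 6, 6, 1] on {0,…,30}.
Σ(ℓ_i−1) = 31−6 = 25; sign = (−1)^25 = -1.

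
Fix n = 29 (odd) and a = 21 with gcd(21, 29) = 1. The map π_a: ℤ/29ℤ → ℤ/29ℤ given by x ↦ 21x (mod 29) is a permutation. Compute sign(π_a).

Start at x=24: 24 → 11 → 28 → 8 → 23 → 19 → 22 → … (one orbit).
Cycle lengths of π_21 on ℤ/29ℤ: [28, 1]; 2 cycles in total.
With 2 cycles on 29 points, sign = (−1)^{29−2} = -1.
The Jacobi symbol (21|29) = -1 (Zolotarev) agrees.

-1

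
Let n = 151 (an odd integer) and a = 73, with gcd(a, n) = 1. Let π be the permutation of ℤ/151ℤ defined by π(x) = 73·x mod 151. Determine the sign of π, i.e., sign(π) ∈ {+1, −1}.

Trace 59: π^k(59) = [59, 79, 29, 3, 68, 132, 123] for k=0..6.
Cycle lengths of π_73 on ℤ/151ℤ: [50, 50, 50, 1]; 4 cycles in total.
Σ(ℓ_i−1) = 151−4 = 147; sign = (−1)^147 = -1.
Check: (73/151) = -1 by Zolotarev.

-1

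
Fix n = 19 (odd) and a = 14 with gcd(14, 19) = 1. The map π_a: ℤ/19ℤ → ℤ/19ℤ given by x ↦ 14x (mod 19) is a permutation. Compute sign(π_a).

-1

Orbit of 5 under x↦14x: [5, 13, 11, 2, 9, 12, 16]… (length divides ord_19(14)).
Cycle lengths of π_14 on ℤ/19ℤ: [18, 1]; 2 cycles in total.
n − c = 19 − 2 = 17; sign = (−1)^17 = -1.
Via Zolotarev, sign(π_{14}) = (14|19) = -1.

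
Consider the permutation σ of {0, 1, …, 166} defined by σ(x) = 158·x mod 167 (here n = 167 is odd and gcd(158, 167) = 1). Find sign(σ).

Orbit of 73 under x↦158x: [73, 11, 68, 56, 164, 27, 91]… (length divides ord_167(158)).
π_158 has 2 disjoint cycles with lengths [166, 1] on {0,…,166}.
sign(π) = (−1)^{n − #cycles} = (−1)^{167−2} = (−1)^165 = -1.

-1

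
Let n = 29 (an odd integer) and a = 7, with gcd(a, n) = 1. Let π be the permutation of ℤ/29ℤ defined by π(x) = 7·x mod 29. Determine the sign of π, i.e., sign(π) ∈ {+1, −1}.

+1

Trace 1: π^k(1) = [1, 7, 20, 24, 23, 16, 25] for k=0..6.
π_7 has 5 disjoint cycles with lengths [7, 7, 7, 7, 1] on {0,…,28}.
Σ(ℓ_i−1) = 29−5 = 24; sign = (−1)^24 = +1.
Via Zolotarev, sign(π_{7}) = (7|29) = +1.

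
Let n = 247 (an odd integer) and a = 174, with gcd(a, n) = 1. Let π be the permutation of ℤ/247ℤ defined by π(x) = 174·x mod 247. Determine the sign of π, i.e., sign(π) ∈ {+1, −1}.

+1

Start at x=207: 207 → 203 → 1 → 174 → 142 → 8 → 157 → … (one orbit).
Cycle type of π: 36×6 + 18 + 4×3 + 1; total 11 cycles.
Σ(ℓ_i−1) = 247−11 = 236; sign = (−1)^236 = +1.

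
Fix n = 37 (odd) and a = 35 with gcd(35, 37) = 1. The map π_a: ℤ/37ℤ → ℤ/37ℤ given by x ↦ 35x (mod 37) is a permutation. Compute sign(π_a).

Trace 5: π^k(5) = [5, 27, 20, 34, 6, 25, 24] for k=0..6.
2 cycles of lengths [36, 1].
2 cycles on 37: each ℓ→(−1)^(ℓ−1), product (−1)^35 = -1.
The Jacobi symbol (35|37) = -1 (Zolotarev) agrees.

-1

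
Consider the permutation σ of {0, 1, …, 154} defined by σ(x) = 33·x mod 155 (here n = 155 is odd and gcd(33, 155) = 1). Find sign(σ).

Orbit of 16 under x↦33x: [16, 63, 64, 97, 101, 78, 94]… (length divides ord_155(33)).
The orbit structure of x ↦ 33x mod 155: 14 orbits of sizes [20, 20, 20, 20, 20, 20, 5, 5, 5, 5, 5, 5, 4, 1].
155 − 14 = 141 transpositions; sign(π) = (−1)^141 = -1.
Via Zolotarev, sign(π_{33}) = (33|155) = -1.

-1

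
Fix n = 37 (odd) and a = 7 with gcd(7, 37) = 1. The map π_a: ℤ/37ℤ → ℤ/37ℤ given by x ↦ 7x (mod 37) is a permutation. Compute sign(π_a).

+1

Trace 10: π^k(10) = [10, 33, 9, 26, 34, 16, 1] for k=0..6.
The orbit structure of x ↦ 7x mod 37: 5 orbits of sizes [9, 9, 9, 9, 1].
Σ(ℓ_i−1) = 37−5 = 32; sign = (−1)^32 = +1.
The Jacobi symbol (7|37) = +1 (Zolotarev) agrees.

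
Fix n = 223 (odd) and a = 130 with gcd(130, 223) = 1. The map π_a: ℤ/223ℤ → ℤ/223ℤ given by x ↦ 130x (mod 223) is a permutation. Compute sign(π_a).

Start at x=196: 196 → 58 → 181 → 115 → 9 → 55 → 14 → … (one orbit).
The orbit structure of x ↦ 130x mod 223: 3 orbits of sizes [111, 111, 1].
Σ(ℓ_i−1) = 223−3 = 220; sign = (−1)^220 = +1.
Zolotarev: (130|223) = +1, matching the cycle-count sign.

+1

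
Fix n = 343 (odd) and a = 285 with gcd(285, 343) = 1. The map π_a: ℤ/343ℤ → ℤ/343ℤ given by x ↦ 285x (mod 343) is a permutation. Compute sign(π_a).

Orbit of 302 under x↦285x: [302, 320, 305, 146, 107, 311, 141]… (length divides ord_343(285)).
4 cycles of lengths [294, 42, 6, 1].
343 − 4 = 339 transpositions; sign(π) = (−1)^339 = -1.

-1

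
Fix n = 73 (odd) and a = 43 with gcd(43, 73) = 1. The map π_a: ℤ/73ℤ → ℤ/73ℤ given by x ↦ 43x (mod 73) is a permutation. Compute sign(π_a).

-1

Start at x=52: 52 → 46 → 7 → 9 → 22 → 70 → 17 → … (one orbit).
4 cycles of lengths [24, 24, 24, 1].
Σ(ℓ_i−1) = 73−4 = 69; sign = (−1)^69 = -1.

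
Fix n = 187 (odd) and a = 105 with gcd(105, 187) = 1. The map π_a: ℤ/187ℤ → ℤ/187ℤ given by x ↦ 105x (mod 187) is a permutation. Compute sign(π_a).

+1

Start at x=38: 38 → 63 → 70 → 57 → 1 → 105 → 179 → … (one orbit).
π_105 has 5 disjoint cycles with lengths [80, 80, 16, 10, 1] on {0,…,186}.
5 cycles on 187: each ℓ→(−1)^(ℓ−1), product (−1)^182 = +1.
(105|187)_J = +1 (Zolotarev's lemma cross-check).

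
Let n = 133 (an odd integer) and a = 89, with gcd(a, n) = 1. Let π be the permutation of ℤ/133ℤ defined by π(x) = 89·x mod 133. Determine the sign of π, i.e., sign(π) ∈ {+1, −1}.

+1

Start at x=52: 52 → 106 → 124 → 130 → 132 → 44 → 59 → … (one orbit).
Cycle lengths of π_89 on ℤ/133ℤ: [18, 18, 18, 18, 18, 18, 18, 6, 1]; 9 cycles in total.
With 9 cycles on 133 points, sign = (−1)^{133−9} = +1.
Via Zolotarev, sign(π_{89}) = (89|133) = +1.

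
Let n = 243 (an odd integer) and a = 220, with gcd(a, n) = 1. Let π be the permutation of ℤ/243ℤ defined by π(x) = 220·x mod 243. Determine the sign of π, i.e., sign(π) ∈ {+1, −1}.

+1

Trace 190: π^k(190) = [190, 4, 151, 172, 175, 106, 235] for k=0..6.
Cycle lengths of π_220 on ℤ/243ℤ: [81, 81, 27, 27, 9, 9, 3, 3, 1, 1, 1]; 11 cycles in total.
With 11 cycles on 243 points, sign = (−1)^{243−11} = +1.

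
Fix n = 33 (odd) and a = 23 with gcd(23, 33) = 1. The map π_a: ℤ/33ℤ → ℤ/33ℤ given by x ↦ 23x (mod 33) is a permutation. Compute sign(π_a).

Trace 23: π^k(23) = [23, 1] for k=0..1.
π_23 has 22 disjoint cycles with lengths [2, 2, 2, 2, 2, 2, 2, 2, 2, 2, 2, 1, 1, 1, 1, 1, 1, 1, 1, 1, 1, 1] on {0,…,32}.
sign(π) = (−1)^{n − #cycles} = (−1)^{33−22} = (−1)^11 = -1.
(23|33)_J = -1 (Zolotarev's lemma cross-check).

-1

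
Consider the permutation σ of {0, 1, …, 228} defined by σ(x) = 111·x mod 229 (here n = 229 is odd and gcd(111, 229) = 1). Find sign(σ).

Orbit of 111 under x↦111x: [111, 184, 43, 193, 126, 17, 55]… (length divides ord_229(111)).
π_111 has 5 disjoint cycles with lengths [57, 57, 57, 57, 1] on {0,…,228}.
229 − 5 = 224 transpositions; sign(π) = (−1)^224 = +1.
(111|229)_J = +1 (Zolotarev's lemma cross-check).

+1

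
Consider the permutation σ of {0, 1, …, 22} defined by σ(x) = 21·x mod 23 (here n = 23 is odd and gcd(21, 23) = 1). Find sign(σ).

-1

Orbit of 10 under x↦21x: [10, 3, 17, 12, 22, 2, 19]… (length divides ord_23(21)).
2 cycles of lengths [22, 1].
23 − 2 = 21 transpositions; sign(π) = (−1)^21 = -1.
Via Zolotarev, sign(π_{21}) = (21|23) = -1.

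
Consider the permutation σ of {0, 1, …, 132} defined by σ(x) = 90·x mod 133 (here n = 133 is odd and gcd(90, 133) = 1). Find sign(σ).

+1

Orbit of 99 under x↦90x: [99, 132, 43, 13, 106, 97, 85]… (length divides ord_133(90)).
π_90 has 11 disjoint cycles with lengths [18, 18, 18, 18, 18, 18, 18, 2, 2, 2, 1] on {0,…,132}.
n − c = 133 − 11 = 122; sign = (−1)^122 = +1.
(90|133)_J = +1 (Zolotarev's lemma cross-check).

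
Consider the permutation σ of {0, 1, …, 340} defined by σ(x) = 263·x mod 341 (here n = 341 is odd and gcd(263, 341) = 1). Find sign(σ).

+1

Trace 188: π^k(188) = [188, 340, 78, 54, 221, 153, 1] for k=0..6.
π_263 has 39 disjoint cycles with lengths [10, 10, 10, 10, 10, 10, 10, 10, 10, 10, 10, 10, 10, 10, 10, 10, 10, 10, 10, 10, 10, 10, 10, 10, 10, 10, 10, 10, 10, 10, 10, 10, 10, 2, 2, 2, 2, 2, 1] on {0,…,340}.
n − c = 341 − 39 = 302; sign = (−1)^302 = +1.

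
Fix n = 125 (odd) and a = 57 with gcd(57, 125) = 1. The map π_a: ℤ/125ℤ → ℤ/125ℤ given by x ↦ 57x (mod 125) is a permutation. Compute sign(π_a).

Start at x=124: 124 → 68 → 1 → 57 → 124 (one orbit).
π_57 has 32 disjoint cycles with lengths [4, 4, 4, 4, 4, 4, 4, 4, 4, 4, 4, 4, 4, 4, 4, 4, 4, 4, 4, 4, 4, 4, 4, 4, 4, 4, 4, 4, 4, 4, 4, 1] on {0,…,124}.
With 32 cycles on 125 points, sign = (−1)^{125−32} = -1.
Zolotarev: (57|125) = -1, matching the cycle-count sign.

-1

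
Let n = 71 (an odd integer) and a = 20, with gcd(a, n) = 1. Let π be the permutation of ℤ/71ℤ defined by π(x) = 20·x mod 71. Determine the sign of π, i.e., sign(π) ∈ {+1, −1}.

+1

Trace 37: π^k(37) = [37, 30, 32, 1, 20, 45, 48] for k=0..6.
Decompose π into cycles: lengths [7, 7, 7, 7, 7, 7, 7, 7, 7, 7, 1] (11 cycles, including the fixed point 0).
71 − 11 = 60 transpositions; sign(π) = (−1)^60 = +1.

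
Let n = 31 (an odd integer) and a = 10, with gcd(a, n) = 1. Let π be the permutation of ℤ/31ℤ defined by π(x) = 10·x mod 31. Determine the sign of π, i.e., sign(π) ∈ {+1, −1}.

Trace 2: π^k(2) = [2, 20, 14, 16, 5, 19, 4] for k=0..6.
π_10 has 3 disjoint cycles with lengths [15, 15, 1] on {0,…,30}.
n − c = 31 − 3 = 28; sign = (−1)^28 = +1.
(10|31)_J = +1 (Zolotarev's lemma cross-check).

+1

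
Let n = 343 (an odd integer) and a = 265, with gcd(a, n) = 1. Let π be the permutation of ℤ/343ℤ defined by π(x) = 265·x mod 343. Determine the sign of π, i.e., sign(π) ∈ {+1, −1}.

Trace 90: π^k(90) = [90, 183, 132, 337, 125, 197, 69] for k=0..6.
Decompose π into cycles: lengths [98, 98, 98, 14, 14, 14, 2, 2, 2, 1] (10 cycles, including the fixed point 0).
10 cycles on 343: each ℓ→(−1)^(ℓ−1), product (−1)^333 = -1.
Via Zolotarev, sign(π_{265}) = (265|343) = -1.

-1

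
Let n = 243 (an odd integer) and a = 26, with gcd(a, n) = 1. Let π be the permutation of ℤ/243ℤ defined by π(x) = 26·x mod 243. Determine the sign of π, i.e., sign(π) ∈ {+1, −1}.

Trace 55: π^k(55) = [55, 215, 1, 26, 190, 80, 136] for k=0..6.
Decompose π into cycles: lengths [18, 18, 18, 18, 18, 18, 18, 18, 18, 6, 6, 6, 6, 6, 6, 6, 6, 6, 2, 2, 2, 2, 2, 2, 2, 2, 2, 2, 2, 2, 2, 1] (32 cycles, including the fixed point 0).
sign(π) = (−1)^{n − #cycles} = (−1)^{243−32} = (−1)^211 = -1.
The Jacobi symbol (26|243) = -1 (Zolotarev) agrees.

-1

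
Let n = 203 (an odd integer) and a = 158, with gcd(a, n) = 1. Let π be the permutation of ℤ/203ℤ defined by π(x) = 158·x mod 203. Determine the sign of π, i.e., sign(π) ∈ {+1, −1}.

+1

Orbit of 88 under x↦158x: [88, 100, 169, 109, 170, 64, 165]… (length divides ord_203(158)).
The orbit structure of x ↦ 158x mod 203: 9 orbits of sizes [42, 42, 42, 42, 14, 14, 3, 3, 1].
Σ(ℓ_i−1) = 203−9 = 194; sign = (−1)^194 = +1.
The Jacobi symbol (158|203) = +1 (Zolotarev) agrees.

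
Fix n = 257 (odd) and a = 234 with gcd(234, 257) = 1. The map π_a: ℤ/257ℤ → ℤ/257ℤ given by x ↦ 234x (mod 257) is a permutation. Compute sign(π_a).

Start at x=129: 129 → 117 → 136 → 213 → 241 → 111 → 17 → … (one orbit).
Cycle type of π: 64×4 + 1; total 5 cycles.
5 cycles on 257: each ℓ→(−1)^(ℓ−1), product (−1)^252 = +1.
The Jacobi symbol (234|257) = +1 (Zolotarev) agrees.

+1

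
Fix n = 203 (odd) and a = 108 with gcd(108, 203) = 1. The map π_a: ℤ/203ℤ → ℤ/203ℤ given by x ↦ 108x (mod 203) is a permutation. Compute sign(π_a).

Orbit of 120 under x↦108x: [120, 171, 198, 69, 144, 124, 197]… (length divides ord_203(108)).
Cycle type of π: 84×2 + 28 + 6 + 1; total 5 cycles.
Σ(ℓ_i−1) = 203−5 = 198; sign = (−1)^198 = +1.
Check: (108/203) = +1 by Zolotarev.

+1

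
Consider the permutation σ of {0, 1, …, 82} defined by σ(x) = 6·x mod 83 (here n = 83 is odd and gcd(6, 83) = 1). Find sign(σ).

Orbit of 43 under x↦6x: [43, 9, 54, 75, 35, 44, 15]… (length divides ord_83(6)).
The orbit structure of x ↦ 6x mod 83: 2 orbits of sizes [82, 1].
sign(π) = (−1)^{n − #cycles} = (−1)^{83−2} = (−1)^81 = -1.
(6|83)_J = -1 (Zolotarev's lemma cross-check).

-1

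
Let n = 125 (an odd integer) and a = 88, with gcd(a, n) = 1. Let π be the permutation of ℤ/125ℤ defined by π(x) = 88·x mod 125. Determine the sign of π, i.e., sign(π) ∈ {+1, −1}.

Start at x=109: 109 → 92 → 96 → 73 → 49 → 62 → 81 → … (one orbit).
Decompose π into cycles: lengths [100, 20, 4, 1] (4 cycles, including the fixed point 0).
4 cycles on 125: each ℓ→(−1)^(ℓ−1), product (−1)^121 = -1.
Check: (88/125) = -1 by Zolotarev.

-1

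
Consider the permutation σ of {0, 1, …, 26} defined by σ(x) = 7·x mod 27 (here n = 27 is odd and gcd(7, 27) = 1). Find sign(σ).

Orbit of 22 under x↦7x: [22, 19, 25, 13, 10, 16, 4]… (length divides ord_27(7)).
Cycle type of π: 9×2 + 3×2 + 1×3; total 7 cycles.
27 − 7 = 20 transpositions; sign(π) = (−1)^20 = +1.
(7|27)_J = +1 (Zolotarev's lemma cross-check).

+1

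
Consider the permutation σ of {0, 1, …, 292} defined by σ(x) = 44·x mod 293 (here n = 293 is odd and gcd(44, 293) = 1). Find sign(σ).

-1

Start at x=21: 21 → 45 → 222 → 99 → 254 → 42 → 90 → … (one orbit).
Cycle type of π: 292 + 1; total 2 cycles.
2 cycles on 293: each ℓ→(−1)^(ℓ−1), product (−1)^291 = -1.
Via Zolotarev, sign(π_{44}) = (44|293) = -1.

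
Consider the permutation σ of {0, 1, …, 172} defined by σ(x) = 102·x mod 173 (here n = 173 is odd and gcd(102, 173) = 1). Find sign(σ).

-1

Orbit of 161 under x↦102x: [161, 160, 58, 34, 8, 124, 19]… (length divides ord_173(102)).
Cycle type of π: 172 + 1; total 2 cycles.
n − c = 173 − 2 = 171; sign = (−1)^171 = -1.
The Jacobi symbol (102|173) = -1 (Zolotarev) agrees.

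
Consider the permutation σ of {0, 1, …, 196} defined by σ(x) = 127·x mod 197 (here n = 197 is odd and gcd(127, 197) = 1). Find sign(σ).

Trace 54: π^k(54) = [54, 160, 29, 137, 63, 121, 1] for k=0..6.
3 cycles of lengths [98, 98, 1].
197 − 3 = 194 transpositions; sign(π) = (−1)^194 = +1.
The Jacobi symbol (127|197) = +1 (Zolotarev) agrees.

+1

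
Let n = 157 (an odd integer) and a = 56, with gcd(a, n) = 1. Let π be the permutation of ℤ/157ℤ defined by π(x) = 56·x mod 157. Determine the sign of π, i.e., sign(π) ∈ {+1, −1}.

+1

Orbit of 93 under x↦56x: [93, 27, 99, 49, 75, 118, 14]… (length divides ord_157(56)).
Cycle lengths of π_56 on ℤ/157ℤ: [26, 26, 26, 26, 26, 26, 1]; 7 cycles in total.
n − c = 157 − 7 = 150; sign = (−1)^150 = +1.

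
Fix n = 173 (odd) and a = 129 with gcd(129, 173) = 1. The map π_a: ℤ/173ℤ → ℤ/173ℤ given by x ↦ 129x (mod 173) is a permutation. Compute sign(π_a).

-1

Orbit of 111 under x↦129x: [111, 133, 30, 64, 125, 36, 146]… (length divides ord_173(129)).
Cycle type of π: 172 + 1; total 2 cycles.
sign(π) = (−1)^{n − #cycles} = (−1)^{173−2} = (−1)^171 = -1.
Check: (129/173) = -1 by Zolotarev.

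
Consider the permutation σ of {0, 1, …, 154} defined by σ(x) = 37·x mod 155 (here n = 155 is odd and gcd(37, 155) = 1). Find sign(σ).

+1

Orbit of 57 under x↦37x: [57, 94, 68, 36, 92, 149, 88]… (length divides ord_155(37)).
Cycle type of π: 12×10 + 6×5 + 4 + 1; total 17 cycles.
n − c = 155 − 17 = 138; sign = (−1)^138 = +1.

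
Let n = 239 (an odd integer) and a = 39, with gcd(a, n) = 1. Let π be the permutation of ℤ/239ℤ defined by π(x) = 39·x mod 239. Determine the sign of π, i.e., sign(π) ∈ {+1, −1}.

-1

Trace 81: π^k(81) = [81, 52, 116, 222, 54, 194, 157] for k=0..6.
π_39 has 2 disjoint cycles with lengths [238, 1] on {0,…,238}.
239 − 2 = 237 transpositions; sign(π) = (−1)^237 = -1.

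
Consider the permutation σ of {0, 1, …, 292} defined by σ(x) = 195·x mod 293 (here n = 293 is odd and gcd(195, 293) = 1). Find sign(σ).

Start at x=13: 13 → 191 → 34 → 184 → 134 → 53 → 80 → … (one orbit).
π_195 has 2 disjoint cycles with lengths [292, 1] on {0,…,292}.
With 2 cycles on 293 points, sign = (−1)^{293−2} = -1.

-1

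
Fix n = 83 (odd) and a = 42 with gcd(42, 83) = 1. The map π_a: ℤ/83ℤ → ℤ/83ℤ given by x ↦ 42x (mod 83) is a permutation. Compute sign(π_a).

Start at x=43: 43 → 63 → 73 → 78 → 39 → 61 → 72 → … (one orbit).
The orbit structure of x ↦ 42x mod 83: 2 orbits of sizes [82, 1].
83 − 2 = 81 transpositions; sign(π) = (−1)^81 = -1.
Zolotarev: (42|83) = -1, matching the cycle-count sign.

-1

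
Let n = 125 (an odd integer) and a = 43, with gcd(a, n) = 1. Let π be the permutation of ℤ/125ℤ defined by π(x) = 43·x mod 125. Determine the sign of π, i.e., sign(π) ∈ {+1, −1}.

-1

Trace 118: π^k(118) = [118, 74, 57, 76, 18, 24, 32] for k=0..6.
Cycle type of π: 20×5 + 4×6 + 1; total 12 cycles.
n − c = 125 − 12 = 113; sign = (−1)^113 = -1.
The Jacobi symbol (43|125) = -1 (Zolotarev) agrees.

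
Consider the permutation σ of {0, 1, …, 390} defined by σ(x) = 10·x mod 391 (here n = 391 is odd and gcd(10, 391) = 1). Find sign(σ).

Start at x=258: 258 → 234 → 385 → 331 → 182 → 256 → 214 → … (one orbit).
Decompose π into cycles: lengths [176, 176, 22, 16, 1] (5 cycles, including the fixed point 0).
391 − 5 = 386 transpositions; sign(π) = (−1)^386 = +1.

+1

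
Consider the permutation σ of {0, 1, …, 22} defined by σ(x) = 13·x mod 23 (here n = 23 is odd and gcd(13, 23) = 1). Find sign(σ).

Trace 8: π^k(8) = [8, 12, 18, 4, 6, 9, 2] for k=0..6.
Cycle type of π: 11×2 + 1; total 3 cycles.
n − c = 23 − 3 = 20; sign = (−1)^20 = +1.
(13|23)_J = +1 (Zolotarev's lemma cross-check).

+1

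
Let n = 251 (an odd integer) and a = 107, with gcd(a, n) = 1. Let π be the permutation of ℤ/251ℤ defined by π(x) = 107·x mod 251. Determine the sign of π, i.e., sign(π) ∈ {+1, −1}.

Start at x=82: 82 → 240 → 78 → 63 → 215 → 164 → 229 → … (one orbit).
Cycle lengths of π_107 on ℤ/251ℤ: [250, 1]; 2 cycles in total.
Σ(ℓ_i−1) = 251−2 = 249; sign = (−1)^249 = -1.
Zolotarev: (107|251) = -1, matching the cycle-count sign.

-1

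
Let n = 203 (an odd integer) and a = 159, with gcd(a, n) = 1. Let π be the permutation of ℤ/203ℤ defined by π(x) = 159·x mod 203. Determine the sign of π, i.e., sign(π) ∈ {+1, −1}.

Orbit of 48 under x↦159x: [48, 121, 157, 197, 61, 158, 153]… (length divides ord_203(159)).
Cycle lengths of π_159 on ℤ/203ℤ: [84, 84, 28, 6, 1]; 5 cycles in total.
5 cycles on 203: each ℓ→(−1)^(ℓ−1), product (−1)^198 = +1.

+1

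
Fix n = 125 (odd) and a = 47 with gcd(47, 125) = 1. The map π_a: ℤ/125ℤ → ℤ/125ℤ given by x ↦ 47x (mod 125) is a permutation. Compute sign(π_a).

-1

Orbit of 37 under x↦47x: [37, 114, 108, 76, 72, 9, 48]… (length divides ord_125(47)).
Cycle lengths of π_47 on ℤ/125ℤ: [100, 20, 4, 1]; 4 cycles in total.
4 cycles on 125: each ℓ→(−1)^(ℓ−1), product (−1)^121 = -1.
The Jacobi symbol (47|125) = -1 (Zolotarev) agrees.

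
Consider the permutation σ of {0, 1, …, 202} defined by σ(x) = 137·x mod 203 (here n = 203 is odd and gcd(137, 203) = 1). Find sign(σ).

Trace 8: π^k(8) = [8, 81, 135, 22, 172, 16, 162] for k=0..6.
6 cycles of lengths [84, 84, 28, 3, 3, 1].
6 cycles on 203: each ℓ→(−1)^(ℓ−1), product (−1)^197 = -1.
(137|203)_J = -1 (Zolotarev's lemma cross-check).

-1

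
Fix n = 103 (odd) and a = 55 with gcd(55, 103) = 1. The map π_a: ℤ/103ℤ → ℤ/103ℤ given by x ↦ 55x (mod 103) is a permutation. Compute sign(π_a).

+1

Trace 79: π^k(79) = [79, 19, 15, 1, 55, 38, 30] for k=0..6.
π_55 has 3 disjoint cycles with lengths [51, 51, 1] on {0,…,102}.
sign(π) = (−1)^{n − #cycles} = (−1)^{103−3} = (−1)^100 = +1.
Zolotarev: (55|103) = +1, matching the cycle-count sign.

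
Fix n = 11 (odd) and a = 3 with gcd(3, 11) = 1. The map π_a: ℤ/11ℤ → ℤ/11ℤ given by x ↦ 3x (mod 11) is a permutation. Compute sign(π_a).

Orbit of 1 under x↦3x: [1, 3, 9, 5, 4]… (length divides ord_11(3)).
3 cycles of lengths [5, 5, 1].
3 cycles on 11: each ℓ→(−1)^(ℓ−1), product (−1)^8 = +1.
(3|11)_J = +1 (Zolotarev's lemma cross-check).

+1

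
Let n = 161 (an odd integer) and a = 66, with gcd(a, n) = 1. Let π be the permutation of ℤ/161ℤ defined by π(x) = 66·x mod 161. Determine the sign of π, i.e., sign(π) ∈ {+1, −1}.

+1

Start at x=90: 90 → 144 → 5 → 8 → 45 → 72 → 83 → … (one orbit).
5 cycles of lengths [66, 66, 22, 6, 1].
n − c = 161 − 5 = 156; sign = (−1)^156 = +1.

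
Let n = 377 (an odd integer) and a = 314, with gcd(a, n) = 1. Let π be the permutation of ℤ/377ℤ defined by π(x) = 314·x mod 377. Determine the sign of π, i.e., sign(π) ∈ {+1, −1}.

Orbit of 284 under x↦314x: [284, 204, 343, 257, 20, 248, 210]… (length divides ord_377(314)).
π_314 has 10 disjoint cycles with lengths [84, 84, 84, 84, 12, 7, 7, 7, 7, 1] on {0,…,376}.
377 − 10 = 367 transpositions; sign(π) = (−1)^367 = -1.
The Jacobi symbol (314|377) = -1 (Zolotarev) agrees.

-1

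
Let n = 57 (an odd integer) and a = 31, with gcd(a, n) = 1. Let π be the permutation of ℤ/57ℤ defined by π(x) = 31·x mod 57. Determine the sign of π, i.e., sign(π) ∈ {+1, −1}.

Start at x=7: 7 → 46 → 1 → 31 → 49 → 37 → 7 (one orbit).
The orbit structure of x ↦ 31x mod 57: 12 orbits of sizes [6, 6, 6, 6, 6, 6, 6, 6, 6, 1, 1, 1].
57 − 12 = 45 transpositions; sign(π) = (−1)^45 = -1.
The Jacobi symbol (31|57) = -1 (Zolotarev) agrees.

-1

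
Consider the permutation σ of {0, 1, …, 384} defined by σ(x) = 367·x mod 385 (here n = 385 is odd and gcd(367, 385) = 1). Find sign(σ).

+1

Start at x=383: 383 → 36 → 122 → 114 → 258 → 361 → 47 → … (one orbit).
π_367 has 15 disjoint cycles with lengths [60, 60, 60, 60, 30, 30, 20, 20, 12, 12, 6, 5, 5, 4, 1] on {0,…,384}.
With 15 cycles on 385 points, sign = (−1)^{385−15} = +1.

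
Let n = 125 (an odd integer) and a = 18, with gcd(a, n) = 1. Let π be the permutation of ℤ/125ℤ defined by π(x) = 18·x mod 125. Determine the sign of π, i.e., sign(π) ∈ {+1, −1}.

-1

Orbit of 99 under x↦18x: [99, 32, 76, 118, 124, 107, 51]… (length divides ord_125(18)).
Decompose π into cycles: lengths [20, 20, 20, 20, 20, 4, 4, 4, 4, 4, 4, 1] (12 cycles, including the fixed point 0).
sign(π) = (−1)^{n − #cycles} = (−1)^{125−12} = (−1)^113 = -1.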